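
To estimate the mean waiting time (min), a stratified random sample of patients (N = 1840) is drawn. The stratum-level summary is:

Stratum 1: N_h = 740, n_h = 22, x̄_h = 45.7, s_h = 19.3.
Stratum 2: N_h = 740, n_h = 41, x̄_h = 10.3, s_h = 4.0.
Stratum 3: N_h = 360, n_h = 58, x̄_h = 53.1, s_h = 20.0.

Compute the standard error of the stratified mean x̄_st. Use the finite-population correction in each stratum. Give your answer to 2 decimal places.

V̂(x̄_st) = Σ W_h² (1 − n_h/N_h) s_h²/n_h, with W_h = N_h/N and N = 1840:
  stratum 1: (740/1840)²·(1 − 22/740)·19.3²/22 = 2.65713
  stratum 2: (740/1840)²·(1 − 41/740)·4.0²/41 = 0.0596224
  stratum 3: (360/1840)²·(1 − 58/360)·20.0²/58 = 0.221465
V̂(x̄_st) = 2.93822
SE(x̄_st) = √2.93822 = 1.71412

SE(x̄_st) ≈ 1.71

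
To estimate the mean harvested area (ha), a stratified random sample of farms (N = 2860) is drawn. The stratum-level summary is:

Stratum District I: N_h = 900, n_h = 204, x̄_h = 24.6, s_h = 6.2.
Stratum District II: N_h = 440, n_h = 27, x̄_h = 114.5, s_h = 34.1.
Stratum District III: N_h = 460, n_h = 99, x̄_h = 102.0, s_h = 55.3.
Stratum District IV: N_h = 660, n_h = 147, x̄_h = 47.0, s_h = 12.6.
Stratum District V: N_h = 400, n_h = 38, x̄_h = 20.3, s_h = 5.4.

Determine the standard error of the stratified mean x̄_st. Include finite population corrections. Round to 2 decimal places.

SE(x̄_st) ≈ 1.29

V̂(x̄_st) = Σ W_h² (1 − n_h/N_h) s_h²/n_h, with W_h = N_h/N and N = 2860:
  stratum District I: (900/2860)²·(1 − 204/900)·6.2²/204 = 0.0144302
  stratum District II: (440/2860)²·(1 − 27/440)·34.1²/27 = 0.956788
  stratum District III: (460/2860)²·(1 − 99/460)·55.3²/99 = 0.627116
  stratum District IV: (660/2860)²·(1 − 147/660)·12.6²/147 = 0.0447047
  stratum District V: (400/2860)²·(1 − 38/400)·5.4²/38 = 0.0135844
V̂(x̄_st) = 1.65662
SE(x̄_st) = √1.65662 = 1.2871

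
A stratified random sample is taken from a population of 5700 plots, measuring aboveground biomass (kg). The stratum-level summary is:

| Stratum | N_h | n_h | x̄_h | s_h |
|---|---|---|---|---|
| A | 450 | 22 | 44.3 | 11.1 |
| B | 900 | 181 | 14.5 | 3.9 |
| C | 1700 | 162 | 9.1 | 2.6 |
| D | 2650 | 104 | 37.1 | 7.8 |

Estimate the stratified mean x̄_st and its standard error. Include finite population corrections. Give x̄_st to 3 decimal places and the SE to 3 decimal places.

x̄_st ≈ 25.749, SE ≈ 0.400

x̄_st = Σ W_h x̄_h = (450·44.3 + 900·14.5 + 1700·9.1 + 2650·37.1)/5700 = 25.74912
V̂(x̄_st) = Σ W_h² (1 − n_h/N_h) s_h²/n_h, with W_h = N_h/N and N = 5700:
  stratum A: (450/5700)²·(1 − 22/450)·11.1²/22 = 0.0331994
  stratum B: (900/5700)²·(1 − 181/900)·3.9²/181 = 0.00167368
  stratum C: (1700/5700)²·(1 − 162/1700)·2.6²/162 = 0.00335805
  stratum D: (2650/5700)²·(1 − 104/2650)·7.8²/104 = 0.121482
V̂(x̄_st) = 0.159713
SE(x̄_st) = √0.159713 = 0.399641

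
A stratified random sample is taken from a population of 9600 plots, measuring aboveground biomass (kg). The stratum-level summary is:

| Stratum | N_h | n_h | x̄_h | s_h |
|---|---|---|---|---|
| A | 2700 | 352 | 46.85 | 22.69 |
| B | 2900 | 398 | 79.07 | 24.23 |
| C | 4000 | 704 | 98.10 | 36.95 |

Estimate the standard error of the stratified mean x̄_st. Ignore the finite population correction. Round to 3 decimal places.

V̂(x̄_st) = Σ W_h² s_h²/n_h, with W_h = N_h/N and N = 9600:
  stratum A: (2700/9600)²·22.69²/352 = 0.115694
  stratum B: (2900/9600)²·24.23²/398 = 0.13461
  stratum C: (4000/9600)²·36.95²/704 = 0.336693
V̂(x̄_st) = 0.586997
SE(x̄_st) = √0.586997 = 0.766157

SE(x̄_st) ≈ 0.766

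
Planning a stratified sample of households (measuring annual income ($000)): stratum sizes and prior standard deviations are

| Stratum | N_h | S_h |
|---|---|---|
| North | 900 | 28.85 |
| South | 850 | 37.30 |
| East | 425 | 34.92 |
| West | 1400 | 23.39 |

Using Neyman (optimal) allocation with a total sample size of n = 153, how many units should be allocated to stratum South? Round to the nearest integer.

Neyman allocation: n_h = n · N_h S_h / Σ N_i S_i, with n = 153.
  stratum North: N_h·S_h = 900·28.85 = 25965.00
  stratum South: N_h·S_h = 850·37.30 = 31705.00
  stratum East: N_h·S_h = 425·34.92 = 14841.00
  stratum West: N_h·S_h = 1400·23.39 = 32746.00
Σ N_h S_h = 105257.00
n for stratum South = 153·31705.00/105257.00 = 46.086 → 46

46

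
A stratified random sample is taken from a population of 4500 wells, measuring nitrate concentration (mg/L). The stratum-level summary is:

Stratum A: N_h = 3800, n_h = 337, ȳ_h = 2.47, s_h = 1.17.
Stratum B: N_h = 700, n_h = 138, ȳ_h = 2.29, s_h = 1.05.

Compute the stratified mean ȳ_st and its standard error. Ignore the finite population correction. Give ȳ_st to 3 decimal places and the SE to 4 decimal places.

ȳ_st = Σ W_h ȳ_h = (3800·2.47 + 700·2.29)/4500 = 2.44200
V̂(ȳ_st) = Σ W_h² s_h²/n_h, with W_h = N_h/N and N = 4500:
  stratum A: (3800/4500)²·1.17²/337 = 0.00289657
  stratum B: (700/4500)²·1.05²/138 = 0.000193317
V̂(ȳ_st) = 0.00308989
SE(ȳ_st) = √0.00308989 = 0.0555868

ȳ_st ≈ 2.442, SE ≈ 0.0556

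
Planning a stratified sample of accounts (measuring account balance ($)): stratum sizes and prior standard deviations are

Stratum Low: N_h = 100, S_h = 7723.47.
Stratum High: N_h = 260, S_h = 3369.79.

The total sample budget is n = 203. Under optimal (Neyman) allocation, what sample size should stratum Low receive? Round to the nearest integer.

Neyman allocation: n_h = n · N_h S_h / Σ N_i S_i, with n = 203.
  stratum Low: N_h·S_h = 100·7723.47 = 772347.00
  stratum High: N_h·S_h = 260·3369.79 = 876145.40
Σ N_h S_h = 1648492.40
n for stratum Low = 203·772347.00/1648492.40 = 95.109 → 95

95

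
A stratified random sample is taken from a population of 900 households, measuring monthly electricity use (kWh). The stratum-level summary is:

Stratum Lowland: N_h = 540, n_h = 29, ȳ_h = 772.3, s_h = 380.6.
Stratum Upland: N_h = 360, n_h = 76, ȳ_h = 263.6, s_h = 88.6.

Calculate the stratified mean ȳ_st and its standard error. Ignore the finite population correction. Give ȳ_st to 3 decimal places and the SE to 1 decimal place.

ȳ_st = Σ W_h ȳ_h = (540·772.3 + 360·263.6)/900 = 568.82000
V̂(ȳ_st) = Σ W_h² s_h²/n_h, with W_h = N_h/N and N = 900:
  stratum Lowland: (540/900)²·380.6²/29 = 1798.22
  stratum Upland: (360/900)²·88.6²/76 = 16.5262
V̂(ȳ_st) = 1814.74
SE(ȳ_st) = √1814.74 = 42.5998

ȳ_st ≈ 568.820, SE ≈ 42.6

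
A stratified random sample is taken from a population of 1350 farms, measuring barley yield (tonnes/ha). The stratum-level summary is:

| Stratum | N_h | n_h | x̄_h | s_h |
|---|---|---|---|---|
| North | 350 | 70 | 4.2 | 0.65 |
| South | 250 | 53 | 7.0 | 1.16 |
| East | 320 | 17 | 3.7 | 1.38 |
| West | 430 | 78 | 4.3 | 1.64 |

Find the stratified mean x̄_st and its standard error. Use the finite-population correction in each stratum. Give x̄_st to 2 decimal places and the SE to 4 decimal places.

x̄_st ≈ 4.63, SE ≈ 0.0992

x̄_st = Σ W_h x̄_h = (350·4.2 + 250·7.0 + 320·3.7 + 430·4.3)/1350 = 4.63185
V̂(x̄_st) = Σ W_h² (1 − n_h/N_h) s_h²/n_h, with W_h = N_h/N and N = 1350:
  stratum North: (350/1350)²·(1 − 70/350)·0.65²/70 = 0.000324554
  stratum South: (250/1350)²·(1 − 53/250)·1.16²/53 = 0.000686086
  stratum East: (320/1350)²·(1 − 17/320)·1.38²/17 = 0.00595984
  stratum West: (430/1350)²·(1 − 78/430)·1.64²/78 = 0.00286376
V̂(x̄_st) = 0.00983424
SE(x̄_st) = √0.00983424 = 0.0991677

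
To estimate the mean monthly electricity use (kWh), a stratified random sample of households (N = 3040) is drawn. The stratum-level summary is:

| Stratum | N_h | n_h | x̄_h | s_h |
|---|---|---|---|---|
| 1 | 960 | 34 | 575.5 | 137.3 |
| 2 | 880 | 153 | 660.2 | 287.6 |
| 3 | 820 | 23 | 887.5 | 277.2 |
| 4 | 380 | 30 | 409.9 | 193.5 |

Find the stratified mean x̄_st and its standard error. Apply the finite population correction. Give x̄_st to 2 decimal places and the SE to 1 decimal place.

x̄_st = Σ W_h x̄_h = (960·575.5 + 880·660.2 + 820·887.5 + 380·409.9)/3040 = 663.47632
V̂(x̄_st) = Σ W_h² (1 − n_h/N_h) s_h²/n_h, with W_h = N_h/N and N = 3040:
  stratum 1: (960/3040)²·(1 − 34/960)·137.3²/34 = 53.3331
  stratum 2: (880/3040)²·(1 − 153/880)·287.6²/153 = 37.4245
  stratum 3: (820/3040)²·(1 − 23/820)·277.2²/23 = 236.256
  stratum 4: (380/3040)²·(1 − 30/380)·193.5²/30 = 17.9616
V̂(x̄_st) = 344.976
SE(x̄_st) = √344.976 = 18.5735

x̄_st ≈ 663.48, SE ≈ 18.6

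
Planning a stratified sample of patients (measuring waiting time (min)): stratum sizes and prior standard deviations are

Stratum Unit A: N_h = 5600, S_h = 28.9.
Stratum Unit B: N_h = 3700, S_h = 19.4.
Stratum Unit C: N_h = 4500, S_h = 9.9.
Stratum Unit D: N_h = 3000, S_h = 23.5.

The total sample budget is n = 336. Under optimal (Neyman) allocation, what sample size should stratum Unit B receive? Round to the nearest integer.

Neyman allocation: n_h = n · N_h S_h / Σ N_i S_i, with n = 336.
  stratum Unit A: N_h·S_h = 5600·28.9 = 161840.00
  stratum Unit B: N_h·S_h = 3700·19.4 = 71780.00
  stratum Unit C: N_h·S_h = 4500·9.9 = 44550.00
  stratum Unit D: N_h·S_h = 3000·23.5 = 70500.00
Σ N_h S_h = 348670.00
n for stratum Unit B = 336·71780.00/348670.00 = 69.172 → 69

69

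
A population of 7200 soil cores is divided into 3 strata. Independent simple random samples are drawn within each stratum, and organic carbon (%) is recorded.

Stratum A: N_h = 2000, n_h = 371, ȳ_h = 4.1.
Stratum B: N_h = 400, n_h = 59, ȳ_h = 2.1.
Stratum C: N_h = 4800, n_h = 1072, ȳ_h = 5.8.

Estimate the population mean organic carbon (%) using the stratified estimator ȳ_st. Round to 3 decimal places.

N = Σ N_h = 7200. Stratum weights W_h = N_h/N.
ȳ_st = (2000·4.1 + 400·2.1 + 4800·5.8) / 7200 = 5.12222

ȳ_st ≈ 5.122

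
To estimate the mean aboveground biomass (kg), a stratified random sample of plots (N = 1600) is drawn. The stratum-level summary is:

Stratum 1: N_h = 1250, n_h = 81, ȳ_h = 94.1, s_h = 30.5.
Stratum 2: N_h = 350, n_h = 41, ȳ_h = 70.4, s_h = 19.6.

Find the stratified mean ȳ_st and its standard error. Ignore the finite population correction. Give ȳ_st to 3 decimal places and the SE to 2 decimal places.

ȳ_st ≈ 88.916, SE ≈ 2.73

ȳ_st = Σ W_h ȳ_h = (1250·94.1 + 350·70.4)/1600 = 88.91563
V̂(ȳ_st) = Σ W_h² s_h²/n_h, with W_h = N_h/N and N = 1600:
  stratum 1: (1250/1600)²·30.5²/81 = 7.00962
  stratum 2: (350/1600)²·19.6²/41 = 0.448357
V̂(ȳ_st) = 7.45798
SE(ȳ_st) = √7.45798 = 2.73093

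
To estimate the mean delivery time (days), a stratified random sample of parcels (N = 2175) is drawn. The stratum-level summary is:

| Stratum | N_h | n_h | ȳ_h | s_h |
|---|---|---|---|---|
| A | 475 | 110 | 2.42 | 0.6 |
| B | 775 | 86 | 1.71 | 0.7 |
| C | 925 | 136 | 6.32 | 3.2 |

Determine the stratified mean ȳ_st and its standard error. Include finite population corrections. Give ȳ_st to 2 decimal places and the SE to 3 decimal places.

ȳ_st ≈ 3.83, SE ≈ 0.111

ȳ_st = Σ W_h ȳ_h = (475·2.42 + 775·1.71 + 925·6.32)/2175 = 3.82563
V̂(ȳ_st) = Σ W_h² (1 − n_h/N_h) s_h²/n_h, with W_h = N_h/N and N = 2175:
  stratum A: (475/2175)²·(1 − 110/475)·0.6²/110 = 0.000119944
  stratum B: (775/2175)²·(1 − 86/775)·0.7²/86 = 0.000643132
  stratum C: (925/2175)²·(1 − 136/925)·3.2²/136 = 0.0116161
V̂(ȳ_st) = 0.0123792
SE(ȳ_st) = √0.0123792 = 0.111262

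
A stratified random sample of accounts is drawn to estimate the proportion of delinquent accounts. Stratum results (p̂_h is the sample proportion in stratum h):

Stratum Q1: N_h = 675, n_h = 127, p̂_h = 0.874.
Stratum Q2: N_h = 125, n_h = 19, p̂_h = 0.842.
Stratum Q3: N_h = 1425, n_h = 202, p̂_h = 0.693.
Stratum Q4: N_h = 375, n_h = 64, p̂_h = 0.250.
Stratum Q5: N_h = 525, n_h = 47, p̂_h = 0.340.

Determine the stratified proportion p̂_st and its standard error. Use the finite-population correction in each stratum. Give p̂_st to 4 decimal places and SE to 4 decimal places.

N = 3125; stratum weights W_h = N_h/N.
p̂_st = Σ W_h p̂_h = (675·0.874 + 125·0.842 + 1425·0.693 + 375·0.250 + 525·0.340)/3125 = 0.62559
V̂(p̂_st) = Σ W_h² (1 − n_h/N_h) p̂_h(1−p̂_h)/(n_h−1):
  stratum Q1: (675/3125)²·(1 − 127/675)·0.874·0.126/126 = 3.31052e-05
  stratum Q2: (125/3125)²·(1 − 19/125)·0.842·0.158/18 = 1.0028e-05
  stratum Q3: (1425/3125)²·(1 − 202/1425)·0.693·0.307/201 = 0.000188893
  stratum Q4: (375/3125)²·(1 − 64/375)·0.250·0.750/63 = 3.55429e-05
  stratum Q5: (525/3125)²·(1 − 47/525)·0.340·0.660/46 = 0.000125358
V̂(p̂_st) = 0.000392927; SE = √V̂ = 0.0198224

p̂_st ≈ 0.6256, SE ≈ 0.0198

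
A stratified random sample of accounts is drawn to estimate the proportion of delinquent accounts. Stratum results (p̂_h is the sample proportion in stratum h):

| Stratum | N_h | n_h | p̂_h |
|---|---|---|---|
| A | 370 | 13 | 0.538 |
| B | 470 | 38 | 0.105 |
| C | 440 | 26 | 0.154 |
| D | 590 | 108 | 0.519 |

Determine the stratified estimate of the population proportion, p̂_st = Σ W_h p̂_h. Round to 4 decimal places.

N = 1870; stratum weights W_h = N_h/N.
p̂_st = Σ W_h p̂_h = (370·0.538 + 470·0.105 + 440·0.154 + 590·0.519)/1870 = 0.33282

p̂_st ≈ 0.3328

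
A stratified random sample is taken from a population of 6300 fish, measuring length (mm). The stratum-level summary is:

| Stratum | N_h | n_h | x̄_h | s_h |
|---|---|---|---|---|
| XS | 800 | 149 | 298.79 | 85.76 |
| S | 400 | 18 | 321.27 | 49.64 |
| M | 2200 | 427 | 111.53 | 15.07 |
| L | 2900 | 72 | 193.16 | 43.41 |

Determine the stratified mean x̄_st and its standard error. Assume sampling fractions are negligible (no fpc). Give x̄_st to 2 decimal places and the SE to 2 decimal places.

x̄_st ≈ 186.20, SE ≈ 2.64

x̄_st = Σ W_h x̄_h = (800·298.79 + 400·321.27 + 2200·111.53 + 2900·193.16)/6300 = 186.20159
V̂(x̄_st) = Σ W_h² s_h²/n_h, with W_h = N_h/N and N = 6300:
  stratum XS: (800/6300)²·85.76²/149 = 0.795943
  stratum S: (400/6300)²·49.64²/18 = 0.551861
  stratum M: (2200/6300)²·15.07²/427 = 0.0648579
  stratum L: (2900/6300)²·43.41²/72 = 5.54577
V̂(x̄_st) = 6.95843
SE(x̄_st) = √6.95843 = 2.63788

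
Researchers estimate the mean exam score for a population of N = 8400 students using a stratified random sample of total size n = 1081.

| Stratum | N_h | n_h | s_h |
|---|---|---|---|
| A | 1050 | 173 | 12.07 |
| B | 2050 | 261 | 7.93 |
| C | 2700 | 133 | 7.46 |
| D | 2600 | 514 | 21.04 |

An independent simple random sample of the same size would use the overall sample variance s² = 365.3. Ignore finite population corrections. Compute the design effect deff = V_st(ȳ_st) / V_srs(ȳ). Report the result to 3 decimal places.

V̂(ȳ_st) = Σ W_h² s_h²/n_h, with W_h = N_h/N and N = 8400:
  stratum A: (1050/8400)²·12.07²/173 = 0.013158
  stratum B: (2050/8400)²·7.93²/261 = 0.0143501
  stratum C: (2700/8400)²·7.46²/133 = 0.043231
  stratum D: (2600/8400)²·21.04²/514 = 0.0825119
V_st = 0.153251
V_srs = s²/n = 365.3/1081 = 0.337928
deff = V_st / V_srs = 0.153251/0.337928 = 0.4535

deff ≈ 0.454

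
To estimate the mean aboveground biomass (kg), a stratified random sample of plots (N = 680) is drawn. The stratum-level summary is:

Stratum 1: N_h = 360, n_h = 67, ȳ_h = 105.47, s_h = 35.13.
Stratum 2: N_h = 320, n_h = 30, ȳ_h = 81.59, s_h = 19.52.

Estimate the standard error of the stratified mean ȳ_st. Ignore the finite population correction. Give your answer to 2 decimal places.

SE(ȳ_st) ≈ 2.82

V̂(ȳ_st) = Σ W_h² s_h²/n_h, with W_h = N_h/N and N = 680:
  stratum 1: (360/680)²·35.13²/67 = 5.1626
  stratum 2: (320/680)²·19.52²/30 = 2.81268
V̂(ȳ_st) = 7.97528
SE(ȳ_st) = √7.97528 = 2.82405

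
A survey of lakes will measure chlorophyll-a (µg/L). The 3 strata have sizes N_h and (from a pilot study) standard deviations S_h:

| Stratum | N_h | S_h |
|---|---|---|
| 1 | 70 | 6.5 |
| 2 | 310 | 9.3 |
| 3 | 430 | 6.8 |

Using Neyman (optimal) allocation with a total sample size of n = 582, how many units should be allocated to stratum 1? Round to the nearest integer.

Neyman allocation: n_h = n · N_h S_h / Σ N_i S_i, with n = 582.
  stratum 1: N_h·S_h = 70·6.5 = 455.00
  stratum 2: N_h·S_h = 310·9.3 = 2883.00
  stratum 3: N_h·S_h = 430·6.8 = 2924.00
Σ N_h S_h = 6262.00
n for stratum 1 = 582·455.00/6262.00 = 42.288 → 42

42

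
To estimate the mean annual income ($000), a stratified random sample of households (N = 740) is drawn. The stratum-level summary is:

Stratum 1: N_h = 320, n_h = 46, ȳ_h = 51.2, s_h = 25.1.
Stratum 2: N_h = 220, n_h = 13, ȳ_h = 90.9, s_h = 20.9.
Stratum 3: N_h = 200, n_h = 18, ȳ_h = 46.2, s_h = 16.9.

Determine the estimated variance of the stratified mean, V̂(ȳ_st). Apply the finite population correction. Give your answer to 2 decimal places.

V̂(ȳ_st) = Σ W_h² (1 − n_h/N_h) s_h²/n_h, with W_h = N_h/N and N = 740:
  stratum 1: (320/740)²·(1 − 46/320)·25.1²/46 = 2.19294
  stratum 2: (220/740)²·(1 − 13/220)·20.9²/13 = 2.79434
  stratum 3: (200/740)²·(1 − 18/200)·16.9²/18 = 1.05472
V̂(ȳ_st) = 6.042

V̂(ȳ_st) ≈ 6.04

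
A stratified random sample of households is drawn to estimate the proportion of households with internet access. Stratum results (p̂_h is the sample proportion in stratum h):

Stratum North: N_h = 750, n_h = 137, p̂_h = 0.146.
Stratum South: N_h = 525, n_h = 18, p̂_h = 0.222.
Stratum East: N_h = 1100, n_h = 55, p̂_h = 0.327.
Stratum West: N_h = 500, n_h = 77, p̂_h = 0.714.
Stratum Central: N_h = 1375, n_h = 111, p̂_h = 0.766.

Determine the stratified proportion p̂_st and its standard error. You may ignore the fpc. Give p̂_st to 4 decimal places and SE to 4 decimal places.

N = 4250; stratum weights W_h = N_h/N.
p̂_st = Σ W_h p̂_h = (750·0.146 + 525·0.222 + 1100·0.327 + 500·0.714 + 1375·0.766)/4250 = 0.46965
V̂(p̂_st) = Σ W_h² p̂_h(1−p̂_h)/(n_h−1):
  stratum North: (750/4250)²·0.146·0.854/136 = 2.85507e-05
  stratum South: (525/4250)²·0.222·0.778/17 = 0.000155033
  stratum East: (1100/4250)²·0.327·0.673/54 = 0.000273009
  stratum West: (500/4250)²·0.714·0.286/76 = 3.71889e-05
  stratum Central: (1375/4250)²·0.766·0.234/110 = 0.000170561
V̂(p̂_st) = 0.000664342; SE = √V̂ = 0.0257748

p̂_st ≈ 0.4696, SE ≈ 0.0258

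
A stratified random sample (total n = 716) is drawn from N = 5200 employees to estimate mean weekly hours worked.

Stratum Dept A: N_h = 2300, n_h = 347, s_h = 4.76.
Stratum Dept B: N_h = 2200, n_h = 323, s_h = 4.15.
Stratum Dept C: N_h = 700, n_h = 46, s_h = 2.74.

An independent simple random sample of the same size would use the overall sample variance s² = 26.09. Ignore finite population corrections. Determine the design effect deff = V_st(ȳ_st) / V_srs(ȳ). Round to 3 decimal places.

V̂(ȳ_st) = Σ W_h² s_h²/n_h, with W_h = N_h/N and N = 5200:
  stratum Dept A: (2300/5200)²·4.76²/347 = 0.0127742
  stratum Dept B: (2200/5200)²·4.15²/323 = 0.00954404
  stratum Dept C: (700/5200)²·2.74²/46 = 0.00295755
V_st = 0.0252758
V_srs = s²/n = 26.09/716 = 0.0364385
deff = V_st / V_srs = 0.0252758/0.0364385 = 0.6937

deff ≈ 0.694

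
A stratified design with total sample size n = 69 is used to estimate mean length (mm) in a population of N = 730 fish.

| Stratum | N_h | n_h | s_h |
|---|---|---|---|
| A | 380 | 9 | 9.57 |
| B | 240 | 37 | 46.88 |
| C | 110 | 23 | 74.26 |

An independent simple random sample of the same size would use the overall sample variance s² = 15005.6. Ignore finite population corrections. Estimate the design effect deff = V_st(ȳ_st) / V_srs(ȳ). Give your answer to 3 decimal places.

V̂(ȳ_st) = Σ W_h² s_h²/n_h, with W_h = N_h/N and N = 730:
  stratum A: (380/730)²·9.57²/9 = 2.75742
  stratum B: (240/730)²·46.88²/37 = 6.42022
  stratum C: (110/730)²·74.26²/23 = 5.44404
V_st = 14.6217
V_srs = s²/n = 15005.6/69 = 217.472
deff = V_st / V_srs = 14.6217/217.472 = 0.0672

deff ≈ 0.067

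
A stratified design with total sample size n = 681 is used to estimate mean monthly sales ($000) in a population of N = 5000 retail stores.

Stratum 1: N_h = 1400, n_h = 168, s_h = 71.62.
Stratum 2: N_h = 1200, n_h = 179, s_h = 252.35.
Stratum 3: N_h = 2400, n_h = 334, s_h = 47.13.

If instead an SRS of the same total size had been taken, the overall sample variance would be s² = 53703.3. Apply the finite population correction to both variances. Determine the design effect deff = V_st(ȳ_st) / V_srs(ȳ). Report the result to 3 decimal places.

V̂(ȳ_st) = Σ W_h² (1 − n_h/N_h) s_h²/n_h, with W_h = N_h/N and N = 5000:
  stratum 1: (1400/5000)²·(1 − 168/1400)·71.62²/168 = 2.10648
  stratum 2: (1200/5000)²·(1 − 179/1200)·252.35²/179 = 17.4349
  stratum 3: (2400/5000)²·(1 − 334/2400)·47.13²/334 = 1.31902
V_st = 20.8604
V_srs = (1 − 681/5000)·53703.3/681 = 68.1188
deff = V_st / V_srs = 20.8604/68.1188 = 0.3062

deff ≈ 0.306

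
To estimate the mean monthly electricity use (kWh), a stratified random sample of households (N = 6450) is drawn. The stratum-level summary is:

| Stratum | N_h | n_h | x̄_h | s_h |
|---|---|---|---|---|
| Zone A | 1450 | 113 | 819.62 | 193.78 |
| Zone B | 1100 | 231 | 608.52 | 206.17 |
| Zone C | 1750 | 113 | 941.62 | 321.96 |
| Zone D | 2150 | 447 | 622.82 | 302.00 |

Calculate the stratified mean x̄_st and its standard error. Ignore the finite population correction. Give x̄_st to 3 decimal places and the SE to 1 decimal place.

x̄_st = Σ W_h x̄_h = (1450·819.62 + 1100·608.52 + 1750·941.62 + 2150·622.82)/6450 = 751.11922
V̂(x̄_st) = Σ W_h² s_h²/n_h, with W_h = N_h/N and N = 6450:
  stratum Zone A: (1450/6450)²·193.78²/113 = 16.7941
  stratum Zone B: (1100/6450)²·206.17²/231 = 5.35186
  stratum Zone C: (1750/6450)²·321.96²/113 = 67.5277
  stratum Zone D: (2150/6450)²·302.00²/447 = 22.6706
V̂(x̄_st) = 112.344
SE(x̄_st) = √112.344 = 10.5993

x̄_st ≈ 751.119, SE ≈ 10.6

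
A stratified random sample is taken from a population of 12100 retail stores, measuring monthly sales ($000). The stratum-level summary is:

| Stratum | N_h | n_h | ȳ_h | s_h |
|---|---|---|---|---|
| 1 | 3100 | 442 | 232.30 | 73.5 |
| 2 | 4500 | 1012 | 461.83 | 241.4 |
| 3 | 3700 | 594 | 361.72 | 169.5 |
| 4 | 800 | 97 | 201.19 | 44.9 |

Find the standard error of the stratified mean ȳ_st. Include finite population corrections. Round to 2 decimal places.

V̂(ȳ_st) = Σ W_h² (1 − n_h/N_h) s_h²/n_h, with W_h = N_h/N and N = 12100:
  stratum 1: (3100/12100)²·(1 − 442/3100)·73.5²/442 = 0.687857
  stratum 2: (4500/12100)²·(1 − 1012/4500)·241.4²/1012 = 6.17323
  stratum 3: (3700/12100)²·(1 − 594/3700)·169.5²/594 = 3.79652
  stratum 4: (800/12100)²·(1 − 97/800)·44.9²/97 = 0.0798354
V̂(ȳ_st) = 10.7374
SE(ȳ_st) = √10.7374 = 3.2768

SE(ȳ_st) ≈ 3.28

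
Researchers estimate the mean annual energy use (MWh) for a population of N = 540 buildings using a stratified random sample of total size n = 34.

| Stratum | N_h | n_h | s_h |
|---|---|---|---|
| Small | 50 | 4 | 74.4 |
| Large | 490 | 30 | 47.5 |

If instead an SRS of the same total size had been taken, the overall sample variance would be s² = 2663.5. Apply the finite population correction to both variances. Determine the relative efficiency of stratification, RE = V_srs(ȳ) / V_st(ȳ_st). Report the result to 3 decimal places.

RE ≈ 1.063

V̂(ȳ_st) = Σ W_h² (1 − n_h/N_h) s_h²/n_h, with W_h = N_h/N and N = 540:
  stratum Small: (50/540)²·(1 − 4/50)·74.4²/4 = 10.9151
  stratum Large: (490/540)²·(1 − 30/490)·47.5²/30 = 58.1343
V_st = 69.0493
V_srs = (1 − 34/540)·2663.5/34 = 73.4058
Relative efficiency = V_srs / V_st = 73.4058/69.0493 = 1.0631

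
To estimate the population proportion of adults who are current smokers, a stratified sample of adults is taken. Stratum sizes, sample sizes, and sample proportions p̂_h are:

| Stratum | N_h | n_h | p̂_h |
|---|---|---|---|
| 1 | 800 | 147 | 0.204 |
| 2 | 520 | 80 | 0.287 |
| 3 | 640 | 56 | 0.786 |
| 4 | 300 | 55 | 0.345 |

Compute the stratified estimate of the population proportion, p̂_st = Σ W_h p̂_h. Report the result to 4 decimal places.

N = 2260; stratum weights W_h = N_h/N.
p̂_st = Σ W_h p̂_h = (800·0.204 + 520·0.287 + 640·0.786 + 300·0.345)/2260 = 0.40663

p̂_st ≈ 0.4066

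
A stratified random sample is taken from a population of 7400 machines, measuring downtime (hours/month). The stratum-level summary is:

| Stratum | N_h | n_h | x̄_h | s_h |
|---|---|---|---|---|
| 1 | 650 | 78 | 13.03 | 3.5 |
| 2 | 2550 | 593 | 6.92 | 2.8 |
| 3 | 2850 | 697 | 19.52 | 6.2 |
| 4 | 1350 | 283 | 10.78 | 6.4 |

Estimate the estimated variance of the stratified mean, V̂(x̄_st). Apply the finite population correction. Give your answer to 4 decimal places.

V̂(x̄_st) ≈ 0.0123

V̂(x̄_st) = Σ W_h² (1 − n_h/N_h) s_h²/n_h, with W_h = N_h/N and N = 7400:
  stratum 1: (650/7400)²·(1 − 78/650)·3.5²/78 = 0.00106632
  stratum 2: (2550/7400)²·(1 − 593/2550)·2.8²/593 = 0.00120484
  stratum 3: (2850/7400)²·(1 − 697/2850)·6.2²/697 = 0.00617982
  stratum 4: (1350/7400)²·(1 − 283/1350)·6.4²/283 = 0.00380722
V̂(x̄_st) = 0.0122582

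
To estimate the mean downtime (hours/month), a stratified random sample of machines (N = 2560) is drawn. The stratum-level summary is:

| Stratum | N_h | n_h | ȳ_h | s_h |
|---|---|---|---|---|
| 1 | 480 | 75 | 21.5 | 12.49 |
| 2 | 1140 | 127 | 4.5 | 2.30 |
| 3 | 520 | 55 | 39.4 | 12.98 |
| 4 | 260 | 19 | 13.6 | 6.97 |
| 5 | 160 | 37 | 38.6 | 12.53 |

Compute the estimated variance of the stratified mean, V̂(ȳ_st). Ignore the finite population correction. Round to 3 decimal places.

V̂(ȳ_st) = Σ W_h² s_h²/n_h, with W_h = N_h/N and N = 2560:
  stratum 1: (480/2560)²·12.49²/75 = 0.073125
  stratum 2: (1140/2560)²·2.30²/127 = 0.00826003
  stratum 3: (520/2560)²·12.98²/55 = 0.12639
  stratum 4: (260/2560)²·6.97²/19 = 0.0263742
  stratum 5: (160/2560)²·12.53²/37 = 0.0165753
V̂(ȳ_st) = 0.250725

V̂(ȳ_st) ≈ 0.251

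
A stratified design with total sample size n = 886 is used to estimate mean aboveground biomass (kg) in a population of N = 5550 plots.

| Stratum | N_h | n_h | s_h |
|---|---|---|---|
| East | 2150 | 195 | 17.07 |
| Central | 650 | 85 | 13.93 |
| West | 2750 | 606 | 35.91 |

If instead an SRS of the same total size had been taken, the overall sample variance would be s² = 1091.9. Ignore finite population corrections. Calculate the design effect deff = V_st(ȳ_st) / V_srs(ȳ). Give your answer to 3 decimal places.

V̂(ȳ_st) = Σ W_h² s_h²/n_h, with W_h = N_h/N and N = 5550:
  stratum East: (2150/5550)²·17.07²/195 = 0.224245
  stratum Central: (650/5550)²·13.93²/85 = 0.031313
  stratum West: (2750/5550)²·35.91²/606 = 0.522441
V_st = 0.778
V_srs = s²/n = 1091.9/886 = 1.23239
deff = V_st / V_srs = 0.778/1.23239 = 0.6313

deff ≈ 0.631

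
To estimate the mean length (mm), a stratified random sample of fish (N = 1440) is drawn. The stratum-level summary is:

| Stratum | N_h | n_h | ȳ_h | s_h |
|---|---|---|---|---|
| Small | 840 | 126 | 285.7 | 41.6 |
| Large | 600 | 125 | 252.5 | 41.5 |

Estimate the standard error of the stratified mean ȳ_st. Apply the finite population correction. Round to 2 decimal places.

SE(ȳ_st) ≈ 2.42

V̂(ȳ_st) = Σ W_h² (1 − n_h/N_h) s_h²/n_h, with W_h = N_h/N and N = 1440:
  stratum Small: (840/1440)²·(1 − 126/840)·41.6²/126 = 3.97254
  stratum Large: (600/1440)²·(1 − 125/600)·41.5²/125 = 1.89368
V̂(ȳ_st) = 5.86622
SE(ȳ_st) = √5.86622 = 2.42203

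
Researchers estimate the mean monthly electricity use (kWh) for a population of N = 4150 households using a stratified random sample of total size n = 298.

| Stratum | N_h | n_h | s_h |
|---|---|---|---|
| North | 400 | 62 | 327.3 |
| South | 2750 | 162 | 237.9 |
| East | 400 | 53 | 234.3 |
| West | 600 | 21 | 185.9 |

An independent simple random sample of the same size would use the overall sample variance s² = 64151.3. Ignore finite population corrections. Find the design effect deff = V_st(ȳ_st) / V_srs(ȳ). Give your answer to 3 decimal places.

deff ≈ 0.992

V̂(ȳ_st) = Σ W_h² s_h²/n_h, with W_h = N_h/N and N = 4150:
  stratum North: (400/4150)²·327.3²/62 = 16.0518
  stratum South: (2750/4150)²·237.9²/162 = 153.406
  stratum East: (400/4150)²·234.3²/53 = 9.6226
  stratum West: (600/4150)²·185.9²/21 = 34.399
V_st = 213.48
V_srs = s²/n = 64151.3/298 = 215.273
deff = V_st / V_srs = 213.48/215.273 = 0.9917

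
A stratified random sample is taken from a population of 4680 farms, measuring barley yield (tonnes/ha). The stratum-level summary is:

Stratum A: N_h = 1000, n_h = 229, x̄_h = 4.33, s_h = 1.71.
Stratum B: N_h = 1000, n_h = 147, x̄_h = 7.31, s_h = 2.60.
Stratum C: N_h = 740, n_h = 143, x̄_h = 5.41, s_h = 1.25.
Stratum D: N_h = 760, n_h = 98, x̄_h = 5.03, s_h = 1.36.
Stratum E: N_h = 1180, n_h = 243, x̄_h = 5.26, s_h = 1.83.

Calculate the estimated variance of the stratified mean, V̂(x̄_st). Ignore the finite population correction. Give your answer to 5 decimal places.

V̂(x̄_st) ≈ 0.00433

V̂(x̄_st) = Σ W_h² s_h²/n_h, with W_h = N_h/N and N = 4680:
  stratum A: (1000/4680)²·1.71²/229 = 0.000582995
  stratum B: (1000/4680)²·2.60²/147 = 0.00209961
  stratum C: (740/4680)²·1.25²/143 = 0.000273184
  stratum D: (760/4680)²·1.36²/98 = 0.000497722
  stratum E: (1180/4680)²·1.83²/243 = 0.000876129
V̂(x̄_st) = 0.00432964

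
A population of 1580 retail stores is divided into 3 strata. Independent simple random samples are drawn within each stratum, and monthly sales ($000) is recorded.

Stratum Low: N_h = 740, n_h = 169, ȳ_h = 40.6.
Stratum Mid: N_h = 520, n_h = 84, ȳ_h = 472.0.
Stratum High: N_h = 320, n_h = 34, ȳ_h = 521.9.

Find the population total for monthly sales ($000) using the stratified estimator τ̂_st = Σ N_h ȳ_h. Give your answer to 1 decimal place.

τ̂_st = Σ N_h ȳ_h = 740·40.6 + 520·472.0 + 320·521.9 = 442492.0

τ̂_st ≈ 442492.0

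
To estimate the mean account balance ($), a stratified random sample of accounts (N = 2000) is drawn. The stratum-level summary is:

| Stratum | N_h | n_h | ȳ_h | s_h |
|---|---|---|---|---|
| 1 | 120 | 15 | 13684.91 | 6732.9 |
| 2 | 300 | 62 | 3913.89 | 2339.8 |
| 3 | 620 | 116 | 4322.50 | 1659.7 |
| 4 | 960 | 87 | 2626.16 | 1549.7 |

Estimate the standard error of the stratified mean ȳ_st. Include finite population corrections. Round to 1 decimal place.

SE(ȳ_st) ≈ 136.9

V̂(ȳ_st) = Σ W_h² (1 − n_h/N_h) s_h²/n_h, with W_h = N_h/N and N = 2000:
  stratum 1: (120/2000)²·(1 − 15/120)·6732.9²/15 = 9519.71
  stratum 2: (300/2000)²·(1 − 62/300)·2339.8²/62 = 1576.17
  stratum 3: (620/2000)²·(1 − 116/620)·1659.7²/116 = 1855.08
  stratum 4: (960/2000)²·(1 − 87/960)·1549.7²/87 = 5783.64
V̂(ȳ_st) = 18734.6
SE(ȳ_st) = √18734.6 = 136.874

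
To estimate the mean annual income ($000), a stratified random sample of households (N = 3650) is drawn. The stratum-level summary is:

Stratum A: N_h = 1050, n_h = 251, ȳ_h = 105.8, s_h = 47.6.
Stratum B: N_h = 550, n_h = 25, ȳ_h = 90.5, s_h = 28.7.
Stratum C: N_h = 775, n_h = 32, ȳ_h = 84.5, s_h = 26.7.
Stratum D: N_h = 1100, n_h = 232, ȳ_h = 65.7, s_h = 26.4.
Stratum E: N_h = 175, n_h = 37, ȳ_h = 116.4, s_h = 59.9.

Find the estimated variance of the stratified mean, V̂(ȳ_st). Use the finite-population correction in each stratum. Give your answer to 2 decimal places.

V̂(ȳ_st) = Σ W_h² (1 − n_h/N_h) s_h²/n_h, with W_h = N_h/N and N = 3650:
  stratum A: (1050/3650)²·(1 − 251/1050)·47.6²/251 = 0.568448
  stratum B: (550/3650)²·(1 − 25/550)·28.7²/25 = 0.714102
  stratum C: (775/3650)²·(1 − 32/775)·26.7²/32 = 0.962891
  stratum D: (1100/3650)²·(1 − 232/1100)·26.4²/232 = 0.215301
  stratum E: (175/3650)²·(1 − 37/175)·59.9²/37 = 0.175786
V̂(ȳ_st) = 2.63653

V̂(ȳ_st) ≈ 2.64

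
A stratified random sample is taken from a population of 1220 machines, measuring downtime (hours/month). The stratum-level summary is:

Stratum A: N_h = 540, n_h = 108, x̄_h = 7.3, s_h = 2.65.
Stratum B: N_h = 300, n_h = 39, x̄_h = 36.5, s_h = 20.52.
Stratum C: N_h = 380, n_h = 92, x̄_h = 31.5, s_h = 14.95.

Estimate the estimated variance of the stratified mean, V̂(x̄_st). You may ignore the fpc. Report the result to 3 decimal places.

V̂(x̄_st) = Σ W_h² s_h²/n_h, with W_h = N_h/N and N = 1220:
  stratum A: (540/1220)²·2.65²/108 = 0.012739
  stratum B: (300/1220)²·20.52²/39 = 0.652849
  stratum C: (380/1220)²·14.95²/92 = 0.235691
V̂(x̄_st) = 0.901279

V̂(x̄_st) ≈ 0.901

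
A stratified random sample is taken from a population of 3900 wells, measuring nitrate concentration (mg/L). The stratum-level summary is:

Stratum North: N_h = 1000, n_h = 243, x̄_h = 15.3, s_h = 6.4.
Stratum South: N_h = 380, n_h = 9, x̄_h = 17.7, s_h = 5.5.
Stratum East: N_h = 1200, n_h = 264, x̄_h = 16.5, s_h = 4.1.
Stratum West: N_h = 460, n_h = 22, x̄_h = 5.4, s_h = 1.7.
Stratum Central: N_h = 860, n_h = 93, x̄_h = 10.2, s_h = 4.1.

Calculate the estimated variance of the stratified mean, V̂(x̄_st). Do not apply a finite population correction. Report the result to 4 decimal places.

V̂(x̄_st) ≈ 0.0596

V̂(x̄_st) = Σ W_h² s_h²/n_h, with W_h = N_h/N and N = 3900:
  stratum North: (1000/3900)²·6.4²/243 = 0.0110822
  stratum South: (380/3900)²·5.5²/9 = 0.0319096
  stratum East: (1200/3900)²·4.1²/264 = 0.00602833
  stratum West: (460/3900)²·1.7²/22 = 0.00182752
  stratum Central: (860/3900)²·4.1²/93 = 0.00878926
V̂(x̄_st) = 0.0596368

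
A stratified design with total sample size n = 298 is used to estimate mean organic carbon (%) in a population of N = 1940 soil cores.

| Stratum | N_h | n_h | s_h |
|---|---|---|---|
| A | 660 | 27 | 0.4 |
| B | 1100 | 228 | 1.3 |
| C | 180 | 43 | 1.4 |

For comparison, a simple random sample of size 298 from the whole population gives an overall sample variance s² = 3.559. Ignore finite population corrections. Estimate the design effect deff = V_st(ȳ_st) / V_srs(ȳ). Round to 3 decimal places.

deff ≈ 0.290

V̂(ȳ_st) = Σ W_h² s_h²/n_h, with W_h = N_h/N and N = 1940:
  stratum A: (660/1940)²·0.4²/27 = 0.000685868
  stratum B: (1100/1940)²·1.3²/228 = 0.00238305
  stratum C: (180/1940)²·1.4²/43 = 0.0003924
V_st = 0.00346132
V_srs = s²/n = 3.559/298 = 0.011943
deff = V_st / V_srs = 0.00346132/0.011943 = 0.2898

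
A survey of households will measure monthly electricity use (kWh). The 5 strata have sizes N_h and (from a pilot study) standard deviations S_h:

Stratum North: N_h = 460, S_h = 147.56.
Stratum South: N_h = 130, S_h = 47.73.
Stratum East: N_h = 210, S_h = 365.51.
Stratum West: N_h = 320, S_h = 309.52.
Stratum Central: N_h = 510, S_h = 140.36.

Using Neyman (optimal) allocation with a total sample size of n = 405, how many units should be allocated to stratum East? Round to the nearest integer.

Neyman allocation: n_h = n · N_h S_h / Σ N_i S_i, with n = 405.
  stratum North: N_h·S_h = 460·147.56 = 67877.60
  stratum South: N_h·S_h = 130·47.73 = 6204.90
  stratum East: N_h·S_h = 210·365.51 = 76757.10
  stratum West: N_h·S_h = 320·309.52 = 99046.40
  stratum Central: N_h·S_h = 510·140.36 = 71583.60
Σ N_h S_h = 321469.60
n for stratum East = 405·76757.10/321469.60 = 96.702 → 97

97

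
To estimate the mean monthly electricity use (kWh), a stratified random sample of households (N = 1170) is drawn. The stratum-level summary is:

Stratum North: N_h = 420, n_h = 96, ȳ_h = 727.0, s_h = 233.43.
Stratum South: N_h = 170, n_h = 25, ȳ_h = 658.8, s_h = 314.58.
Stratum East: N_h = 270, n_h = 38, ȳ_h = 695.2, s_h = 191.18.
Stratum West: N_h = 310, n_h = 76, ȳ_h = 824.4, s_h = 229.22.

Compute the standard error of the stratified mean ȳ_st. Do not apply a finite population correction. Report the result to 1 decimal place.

V̂(ȳ_st) = Σ W_h² s_h²/n_h, with W_h = N_h/N and N = 1170:
  stratum North: (420/1170)²·233.43²/96 = 73.1424
  stratum South: (170/1170)²·314.58²/25 = 83.5696
  stratum East: (270/1170)²·191.18²/38 = 51.2221
  stratum West: (310/1170)²·229.22²/76 = 48.5337
V̂(ȳ_st) = 256.468
SE(ȳ_st) = √256.468 = 16.0146

SE(ȳ_st) ≈ 16.0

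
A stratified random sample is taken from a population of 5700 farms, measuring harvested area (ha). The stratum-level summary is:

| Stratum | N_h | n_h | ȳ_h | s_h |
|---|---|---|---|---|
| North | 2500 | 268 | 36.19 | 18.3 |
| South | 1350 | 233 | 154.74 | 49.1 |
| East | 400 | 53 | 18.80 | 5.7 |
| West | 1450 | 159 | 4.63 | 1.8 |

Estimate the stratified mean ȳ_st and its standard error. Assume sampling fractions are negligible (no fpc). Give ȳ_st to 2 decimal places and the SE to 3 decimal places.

ȳ_st = Σ W_h ȳ_h = (2500·36.19 + 1350·154.74 + 400·18.80 + 1450·4.63)/5700 = 55.01886
V̂(ȳ_st) = Σ W_h² s_h²/n_h, with W_h = N_h/N and N = 5700:
  stratum North: (2500/5700)²·18.3²/268 = 0.24038
  stratum South: (1350/5700)²·49.1²/233 = 0.580397
  stratum East: (400/5700)²·5.7²/53 = 0.00301887
  stratum West: (1450/5700)²·1.8²/159 = 0.00131866
V̂(ȳ_st) = 0.825114
SE(ȳ_st) = √0.825114 = 0.908358

ȳ_st ≈ 55.02, SE ≈ 0.908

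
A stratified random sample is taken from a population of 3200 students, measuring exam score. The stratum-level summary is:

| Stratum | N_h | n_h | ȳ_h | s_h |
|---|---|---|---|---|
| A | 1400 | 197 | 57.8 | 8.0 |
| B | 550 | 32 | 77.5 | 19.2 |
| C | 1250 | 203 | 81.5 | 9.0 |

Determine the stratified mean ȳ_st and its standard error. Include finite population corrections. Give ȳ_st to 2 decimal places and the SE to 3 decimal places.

ȳ_st ≈ 70.44, SE ≈ 0.652

ȳ_st = Σ W_h ȳ_h = (1400·57.8 + 550·77.5 + 1250·81.5)/3200 = 70.44375
V̂(ȳ_st) = Σ W_h² (1 − n_h/N_h) s_h²/n_h, with W_h = N_h/N and N = 3200:
  stratum A: (1400/3200)²·(1 − 197/1400)·8.0²/197 = 0.0534327
  stratum B: (550/3200)²·(1 − 32/550)·19.2²/32 = 0.320512
  stratum C: (1250/3200)²·(1 − 203/1250)·9.0²/203 = 0.0509971
V̂(ȳ_st) = 0.424942
SE(ȳ_st) = √0.424942 = 0.651876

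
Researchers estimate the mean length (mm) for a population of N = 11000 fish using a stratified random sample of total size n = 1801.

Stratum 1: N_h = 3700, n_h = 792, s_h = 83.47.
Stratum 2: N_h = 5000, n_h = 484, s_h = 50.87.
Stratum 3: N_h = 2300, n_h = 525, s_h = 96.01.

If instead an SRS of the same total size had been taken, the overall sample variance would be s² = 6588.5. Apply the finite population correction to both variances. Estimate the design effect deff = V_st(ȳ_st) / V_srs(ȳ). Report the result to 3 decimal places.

V̂(ȳ_st) = Σ W_h² (1 − n_h/N_h) s_h²/n_h, with W_h = N_h/N and N = 11000:
  stratum 1: (3700/11000)²·(1 − 792/3700)·83.47²/792 = 0.782251
  stratum 2: (5000/11000)²·(1 − 484/5000)·50.87²/484 = 0.997738
  stratum 3: (2300/11000)²·(1 − 525/2300)·96.01²/525 = 0.592399
V_st = 2.37239
V_srs = (1 − 1801/11000)·6588.5/1801 = 3.05929
deff = V_st / V_srs = 2.37239/3.05929 = 0.7755

deff ≈ 0.775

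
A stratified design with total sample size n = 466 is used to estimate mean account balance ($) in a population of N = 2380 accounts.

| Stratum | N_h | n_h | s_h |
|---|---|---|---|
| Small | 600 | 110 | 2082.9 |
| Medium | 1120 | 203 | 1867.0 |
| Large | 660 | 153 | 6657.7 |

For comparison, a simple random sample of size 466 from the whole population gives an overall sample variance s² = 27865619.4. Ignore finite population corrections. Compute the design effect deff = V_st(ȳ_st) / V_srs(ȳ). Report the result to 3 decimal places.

V̂(ȳ_st) = Σ W_h² s_h²/n_h, with W_h = N_h/N and N = 2380:
  stratum Small: (600/2380)²·2082.9²/110 = 2506.64
  stratum Medium: (1120/2380)²·1867.0²/203 = 3802.55
  stratum Large: (660/2380)²·6657.7²/153 = 22278.8
V_st = 28588
V_srs = s²/n = 27865619.4/466 = 59797.5
deff = V_st / V_srs = 28588/59797.5 = 0.4781

deff ≈ 0.478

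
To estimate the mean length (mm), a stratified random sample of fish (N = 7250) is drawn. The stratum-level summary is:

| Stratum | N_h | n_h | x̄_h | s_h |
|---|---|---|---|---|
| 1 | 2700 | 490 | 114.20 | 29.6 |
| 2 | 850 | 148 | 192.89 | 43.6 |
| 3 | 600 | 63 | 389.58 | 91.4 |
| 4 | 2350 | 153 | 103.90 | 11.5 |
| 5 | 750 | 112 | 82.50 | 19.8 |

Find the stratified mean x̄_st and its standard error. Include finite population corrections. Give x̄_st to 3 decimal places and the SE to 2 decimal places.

x̄_st = Σ W_h x̄_h = (2700·114.20 + 850·192.89 + 600·389.58 + 2350·103.90 + 750·82.50)/7250 = 139.59786
V̂(x̄_st) = Σ W_h² (1 − n_h/N_h) s_h²/n_h, with W_h = N_h/N and N = 7250:
  stratum 1: (2700/7250)²·(1 − 490/2700)·29.6²/490 = 0.202987
  stratum 2: (850/7250)²·(1 − 148/850)·43.6²/148 = 0.145811
  stratum 3: (600/7250)²·(1 − 63/600)·91.4²/63 = 0.812833
  stratum 4: (2350/7250)²·(1 − 153/2350)·11.5²/153 = 0.0849036
  stratum 5: (750/7250)²·(1 − 112/750)·19.8²/112 = 0.0318653
V̂(x̄_st) = 1.2784
SE(x̄_st) = √1.2784 = 1.13066

x̄_st ≈ 139.598, SE ≈ 1.13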